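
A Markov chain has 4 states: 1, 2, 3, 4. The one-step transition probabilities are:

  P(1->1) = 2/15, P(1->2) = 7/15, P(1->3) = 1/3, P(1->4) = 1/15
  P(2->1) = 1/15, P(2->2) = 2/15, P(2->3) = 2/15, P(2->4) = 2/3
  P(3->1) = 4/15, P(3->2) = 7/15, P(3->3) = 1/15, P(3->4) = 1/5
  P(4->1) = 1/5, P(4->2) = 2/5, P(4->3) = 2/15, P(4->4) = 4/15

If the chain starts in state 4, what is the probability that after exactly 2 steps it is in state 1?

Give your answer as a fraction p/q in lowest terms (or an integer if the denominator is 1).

Answer: 32/225

Derivation:
Computing P^2 by repeated multiplication:
P^1 =
  1: [2/15, 7/15, 1/3, 1/15]
  2: [1/15, 2/15, 2/15, 2/3]
  3: [4/15, 7/15, 1/15, 1/5]
  4: [1/5, 2/5, 2/15, 4/15]
P^2 =
  1: [34/225, 23/75, 31/225, 91/225]
  2: [14/75, 17/45, 31/225, 67/225]
  3: [28/225, 67/225, 41/225, 89/225]
  4: [32/225, 71/225, 37/225, 17/45]

(P^2)[4 -> 1] = 32/225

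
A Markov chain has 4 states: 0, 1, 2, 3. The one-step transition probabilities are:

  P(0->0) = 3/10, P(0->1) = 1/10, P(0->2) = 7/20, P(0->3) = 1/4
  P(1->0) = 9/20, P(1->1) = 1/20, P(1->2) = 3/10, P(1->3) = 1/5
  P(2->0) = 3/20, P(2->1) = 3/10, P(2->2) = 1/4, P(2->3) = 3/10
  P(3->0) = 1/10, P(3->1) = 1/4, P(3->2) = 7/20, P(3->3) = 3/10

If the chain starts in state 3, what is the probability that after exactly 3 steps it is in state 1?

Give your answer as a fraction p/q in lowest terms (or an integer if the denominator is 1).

Computing P^3 by repeated multiplication:
P^1 =
  0: [3/10, 1/10, 7/20, 1/4]
  1: [9/20, 1/20, 3/10, 1/5]
  2: [3/20, 3/10, 1/4, 3/10]
  3: [1/10, 1/4, 7/20, 3/10]
P^2 =
  0: [17/80, 81/400, 31/100, 11/40]
  1: [89/400, 3/16, 127/400, 109/400]
  2: [99/400, 9/50, 31/100, 21/80]
  3: [9/40, 81/400, 121/400, 27/100]
P^3 =
  0: [1831/8000, 309/1600, 2471/8000, 2153/8000]
  1: [113/500, 39/200, 2471/8000, 2161/8000]
  2: [57/250, 1539/8000, 31/100, 2157/8000]
  3: [231/1000, 1527/8000, 2477/8000, 537/2000]

(P^3)[3 -> 1] = 1527/8000

Answer: 1527/8000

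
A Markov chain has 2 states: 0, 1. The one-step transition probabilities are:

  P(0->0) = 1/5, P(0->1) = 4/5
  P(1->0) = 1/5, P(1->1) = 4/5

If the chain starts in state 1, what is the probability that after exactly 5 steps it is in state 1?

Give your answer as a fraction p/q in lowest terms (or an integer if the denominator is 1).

Computing P^5 by repeated multiplication:
P^1 =
  0: [1/5, 4/5]
  1: [1/5, 4/5]
P^2 =
  0: [1/5, 4/5]
  1: [1/5, 4/5]
P^3 =
  0: [1/5, 4/5]
  1: [1/5, 4/5]
P^4 =
  0: [1/5, 4/5]
  1: [1/5, 4/5]
P^5 =
  0: [1/5, 4/5]
  1: [1/5, 4/5]

(P^5)[1 -> 1] = 4/5

Answer: 4/5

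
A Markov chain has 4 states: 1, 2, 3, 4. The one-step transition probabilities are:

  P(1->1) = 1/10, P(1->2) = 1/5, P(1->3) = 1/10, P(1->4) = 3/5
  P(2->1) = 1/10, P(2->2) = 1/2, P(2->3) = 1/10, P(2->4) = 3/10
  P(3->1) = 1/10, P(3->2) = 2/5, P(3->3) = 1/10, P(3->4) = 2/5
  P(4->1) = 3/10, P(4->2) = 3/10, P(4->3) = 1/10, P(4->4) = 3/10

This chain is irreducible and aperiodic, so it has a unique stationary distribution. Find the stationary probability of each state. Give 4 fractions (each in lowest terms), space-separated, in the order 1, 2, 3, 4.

The stationary distribution satisfies pi = pi * P, i.e.:
  pi_1 = 1/10*pi_1 + 1/10*pi_2 + 1/10*pi_3 + 3/10*pi_4
  pi_2 = 1/5*pi_1 + 1/2*pi_2 + 2/5*pi_3 + 3/10*pi_4
  pi_3 = 1/10*pi_1 + 1/10*pi_2 + 1/10*pi_3 + 1/10*pi_4
  pi_4 = 3/5*pi_1 + 3/10*pi_2 + 2/5*pi_3 + 3/10*pi_4
with normalization: pi_1 + pi_2 + pi_3 + pi_4 = 1.

Using the first 3 balance equations plus normalization, the linear system A*pi = b is:
  [-9/10, 1/10, 1/10, 3/10] . pi = 0
  [1/5, -1/2, 2/5, 3/10] . pi = 0
  [1/10, 1/10, -9/10, 1/10] . pi = 0
  [1, 1, 1, 1] . pi = 1

Solving yields:
  pi_1 = 81/470
  pi_2 = 86/235
  pi_3 = 1/10
  pi_4 = 17/47

Verification (pi * P):
  81/470*1/10 + 86/235*1/10 + 1/10*1/10 + 17/47*3/10 = 81/470 = pi_1  (ok)
  81/470*1/5 + 86/235*1/2 + 1/10*2/5 + 17/47*3/10 = 86/235 = pi_2  (ok)
  81/470*1/10 + 86/235*1/10 + 1/10*1/10 + 17/47*1/10 = 1/10 = pi_3  (ok)
  81/470*3/5 + 86/235*3/10 + 1/10*2/5 + 17/47*3/10 = 17/47 = pi_4  (ok)

Answer: 81/470 86/235 1/10 17/47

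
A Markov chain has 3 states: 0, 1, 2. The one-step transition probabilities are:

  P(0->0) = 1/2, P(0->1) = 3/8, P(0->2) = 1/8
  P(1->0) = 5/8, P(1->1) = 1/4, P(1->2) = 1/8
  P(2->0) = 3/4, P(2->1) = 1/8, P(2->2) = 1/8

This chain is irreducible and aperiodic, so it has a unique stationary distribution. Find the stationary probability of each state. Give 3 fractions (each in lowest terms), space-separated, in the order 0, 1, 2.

Answer: 41/72 11/36 1/8

Derivation:
The stationary distribution satisfies pi = pi * P, i.e.:
  pi_0 = 1/2*pi_0 + 5/8*pi_1 + 3/4*pi_2
  pi_1 = 3/8*pi_0 + 1/4*pi_1 + 1/8*pi_2
  pi_2 = 1/8*pi_0 + 1/8*pi_1 + 1/8*pi_2
with normalization: pi_0 + pi_1 + pi_2 = 1.

Using the first 2 balance equations plus normalization, the linear system A*pi = b is:
  [-1/2, 5/8, 3/4] . pi = 0
  [3/8, -3/4, 1/8] . pi = 0
  [1, 1, 1] . pi = 1

Solving yields:
  pi_0 = 41/72
  pi_1 = 11/36
  pi_2 = 1/8

Verification (pi * P):
  41/72*1/2 + 11/36*5/8 + 1/8*3/4 = 41/72 = pi_0  (ok)
  41/72*3/8 + 11/36*1/4 + 1/8*1/8 = 11/36 = pi_1  (ok)
  41/72*1/8 + 11/36*1/8 + 1/8*1/8 = 1/8 = pi_2  (ok)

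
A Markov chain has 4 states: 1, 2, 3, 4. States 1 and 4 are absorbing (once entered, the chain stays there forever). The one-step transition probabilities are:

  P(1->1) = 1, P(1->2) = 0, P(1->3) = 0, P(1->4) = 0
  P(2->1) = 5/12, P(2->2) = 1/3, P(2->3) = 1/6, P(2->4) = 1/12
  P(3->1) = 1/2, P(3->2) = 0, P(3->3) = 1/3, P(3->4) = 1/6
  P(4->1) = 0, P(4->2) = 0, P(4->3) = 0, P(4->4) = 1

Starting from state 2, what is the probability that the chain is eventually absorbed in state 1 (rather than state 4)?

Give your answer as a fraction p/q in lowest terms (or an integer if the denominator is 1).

Let a_i = P(absorbed in 1 | start in state i).
Boundary conditions: a_1 = 1, a_4 = 0.
For each transient state i, a_i = sum_j P(i->j) * a_j:
  a_2 = 5/12*a_1 + 1/3*a_2 + 1/6*a_3 + 1/12*a_4
  a_3 = 1/2*a_1 + 0*a_2 + 1/3*a_3 + 1/6*a_4

Substituting a_1 = 1 and a_4 = 0, rearrange to (I - Q) a = r where r[i] = P(i -> 1):
  [2/3, -1/6] . (a_2, a_3) = 5/12
  [0, 2/3] . (a_2, a_3) = 1/2

Solving yields:
  a_2 = 13/16
  a_3 = 3/4

Starting state is 2, so the absorption probability is a_2 = 13/16.

Answer: 13/16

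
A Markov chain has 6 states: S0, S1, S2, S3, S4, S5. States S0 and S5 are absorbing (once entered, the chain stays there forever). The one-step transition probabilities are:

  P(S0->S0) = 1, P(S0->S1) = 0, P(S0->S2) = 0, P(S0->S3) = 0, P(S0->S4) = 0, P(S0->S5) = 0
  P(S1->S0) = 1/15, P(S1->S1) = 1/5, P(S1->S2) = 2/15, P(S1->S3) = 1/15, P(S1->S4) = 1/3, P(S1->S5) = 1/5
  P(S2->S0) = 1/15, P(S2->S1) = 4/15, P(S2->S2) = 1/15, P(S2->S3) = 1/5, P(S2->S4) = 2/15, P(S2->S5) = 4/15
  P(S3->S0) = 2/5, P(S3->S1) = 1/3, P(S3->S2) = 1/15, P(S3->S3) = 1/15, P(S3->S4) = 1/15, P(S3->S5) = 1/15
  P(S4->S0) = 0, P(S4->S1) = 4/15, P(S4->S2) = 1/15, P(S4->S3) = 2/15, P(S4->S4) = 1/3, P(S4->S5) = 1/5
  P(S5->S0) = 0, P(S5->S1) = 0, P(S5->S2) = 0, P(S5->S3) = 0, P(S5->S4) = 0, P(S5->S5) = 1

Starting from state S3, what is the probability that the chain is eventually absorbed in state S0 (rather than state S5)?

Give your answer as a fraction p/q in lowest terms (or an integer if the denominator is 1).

Let a_i = P(absorbed in S0 | start in state i).
Boundary conditions: a_S0 = 1, a_S5 = 0.
For each transient state i, a_i = sum_j P(i->j) * a_j:
  a_S1 = 1/15*a_S0 + 1/5*a_S1 + 2/15*a_S2 + 1/15*a_S3 + 1/3*a_S4 + 1/5*a_S5
  a_S2 = 1/15*a_S0 + 4/15*a_S1 + 1/15*a_S2 + 1/5*a_S3 + 2/15*a_S4 + 4/15*a_S5
  a_S3 = 2/5*a_S0 + 1/3*a_S1 + 1/15*a_S2 + 1/15*a_S3 + 1/15*a_S4 + 1/15*a_S5
  a_S4 = 0*a_S0 + 4/15*a_S1 + 1/15*a_S2 + 2/15*a_S3 + 1/3*a_S4 + 1/5*a_S5

Substituting a_S0 = 1 and a_S5 = 0, rearrange to (I - Q) a = r where r[i] = P(i -> S0):
  [4/5, -2/15, -1/15, -1/3] . (a_S1, a_S2, a_S3, a_S4) = 1/15
  [-4/15, 14/15, -1/5, -2/15] . (a_S1, a_S2, a_S3, a_S4) = 1/15
  [-1/3, -1/15, 14/15, -1/15] . (a_S1, a_S2, a_S3, a_S4) = 2/5
  [-4/15, -1/15, -2/15, 2/3] . (a_S1, a_S2, a_S3, a_S4) = 0

Solving yields:
  a_S1 = 4400/14959
  a_S2 = 4734/14959
  a_S3 = 1229/2137
  a_S4 = 3954/14959

Starting state is S3, so the absorption probability is a_S3 = 1229/2137.

Answer: 1229/2137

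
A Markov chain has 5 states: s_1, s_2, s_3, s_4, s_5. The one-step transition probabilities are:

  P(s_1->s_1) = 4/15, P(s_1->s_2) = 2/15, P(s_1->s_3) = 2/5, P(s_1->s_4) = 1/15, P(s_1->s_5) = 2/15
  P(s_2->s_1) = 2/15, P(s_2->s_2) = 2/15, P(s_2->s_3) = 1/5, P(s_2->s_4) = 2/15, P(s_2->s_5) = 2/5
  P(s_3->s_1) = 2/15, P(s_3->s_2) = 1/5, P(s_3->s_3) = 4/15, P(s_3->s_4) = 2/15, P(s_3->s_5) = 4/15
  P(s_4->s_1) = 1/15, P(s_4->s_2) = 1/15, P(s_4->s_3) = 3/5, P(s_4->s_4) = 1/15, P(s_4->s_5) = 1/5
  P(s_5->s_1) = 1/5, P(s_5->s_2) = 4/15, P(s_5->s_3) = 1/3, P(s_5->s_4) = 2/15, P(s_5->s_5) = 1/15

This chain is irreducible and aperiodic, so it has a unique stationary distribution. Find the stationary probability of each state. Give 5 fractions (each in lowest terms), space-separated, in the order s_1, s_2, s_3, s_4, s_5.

Answer: 4830/29863 10549/59726 19665/59726 3431/29863 6495/29863

Derivation:
The stationary distribution satisfies pi = pi * P, i.e.:
  pi_s_1 = 4/15*pi_s_1 + 2/15*pi_s_2 + 2/15*pi_s_3 + 1/15*pi_s_4 + 1/5*pi_s_5
  pi_s_2 = 2/15*pi_s_1 + 2/15*pi_s_2 + 1/5*pi_s_3 + 1/15*pi_s_4 + 4/15*pi_s_5
  pi_s_3 = 2/5*pi_s_1 + 1/5*pi_s_2 + 4/15*pi_s_3 + 3/5*pi_s_4 + 1/3*pi_s_5
  pi_s_4 = 1/15*pi_s_1 + 2/15*pi_s_2 + 2/15*pi_s_3 + 1/15*pi_s_4 + 2/15*pi_s_5
  pi_s_5 = 2/15*pi_s_1 + 2/5*pi_s_2 + 4/15*pi_s_3 + 1/5*pi_s_4 + 1/15*pi_s_5
with normalization: pi_s_1 + pi_s_2 + pi_s_3 + pi_s_4 + pi_s_5 = 1.

Using the first 4 balance equations plus normalization, the linear system A*pi = b is:
  [-11/15, 2/15, 2/15, 1/15, 1/5] . pi = 0
  [2/15, -13/15, 1/5, 1/15, 4/15] . pi = 0
  [2/5, 1/5, -11/15, 3/5, 1/3] . pi = 0
  [1/15, 2/15, 2/15, -14/15, 2/15] . pi = 0
  [1, 1, 1, 1, 1] . pi = 1

Solving yields:
  pi_s_1 = 4830/29863
  pi_s_2 = 10549/59726
  pi_s_3 = 19665/59726
  pi_s_4 = 3431/29863
  pi_s_5 = 6495/29863

Verification (pi * P):
  4830/29863*4/15 + 10549/59726*2/15 + 19665/59726*2/15 + 3431/29863*1/15 + 6495/29863*1/5 = 4830/29863 = pi_s_1  (ok)
  4830/29863*2/15 + 10549/59726*2/15 + 19665/59726*1/5 + 3431/29863*1/15 + 6495/29863*4/15 = 10549/59726 = pi_s_2  (ok)
  4830/29863*2/5 + 10549/59726*1/5 + 19665/59726*4/15 + 3431/29863*3/5 + 6495/29863*1/3 = 19665/59726 = pi_s_3  (ok)
  4830/29863*1/15 + 10549/59726*2/15 + 19665/59726*2/15 + 3431/29863*1/15 + 6495/29863*2/15 = 3431/29863 = pi_s_4  (ok)
  4830/29863*2/15 + 10549/59726*2/5 + 19665/59726*4/15 + 3431/29863*1/5 + 6495/29863*1/15 = 6495/29863 = pi_s_5  (ok)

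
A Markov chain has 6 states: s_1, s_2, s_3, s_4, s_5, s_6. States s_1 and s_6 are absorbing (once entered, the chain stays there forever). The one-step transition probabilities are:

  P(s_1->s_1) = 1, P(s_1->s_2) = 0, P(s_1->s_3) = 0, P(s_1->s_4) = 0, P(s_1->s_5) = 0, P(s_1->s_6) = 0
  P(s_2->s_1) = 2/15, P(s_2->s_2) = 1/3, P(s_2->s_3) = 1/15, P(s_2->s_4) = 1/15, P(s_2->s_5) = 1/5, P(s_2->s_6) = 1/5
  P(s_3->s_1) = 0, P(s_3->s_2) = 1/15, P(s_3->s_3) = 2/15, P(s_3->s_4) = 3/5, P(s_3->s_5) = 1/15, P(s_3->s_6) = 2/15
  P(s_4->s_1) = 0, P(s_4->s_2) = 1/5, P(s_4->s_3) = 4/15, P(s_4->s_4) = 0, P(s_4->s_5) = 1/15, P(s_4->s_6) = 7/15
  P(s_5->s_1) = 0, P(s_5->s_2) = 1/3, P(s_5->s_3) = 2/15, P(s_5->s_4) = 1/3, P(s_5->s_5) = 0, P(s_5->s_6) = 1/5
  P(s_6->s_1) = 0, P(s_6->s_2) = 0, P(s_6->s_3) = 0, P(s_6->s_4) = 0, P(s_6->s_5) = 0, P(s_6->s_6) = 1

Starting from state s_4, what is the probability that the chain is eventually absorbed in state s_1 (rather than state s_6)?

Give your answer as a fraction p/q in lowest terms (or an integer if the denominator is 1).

Let a_i = P(absorbed in s_1 | start in state i).
Boundary conditions: a_s_1 = 1, a_s_6 = 0.
For each transient state i, a_i = sum_j P(i->j) * a_j:
  a_s_2 = 2/15*a_s_1 + 1/3*a_s_2 + 1/15*a_s_3 + 1/15*a_s_4 + 1/5*a_s_5 + 1/5*a_s_6
  a_s_3 = 0*a_s_1 + 1/15*a_s_2 + 2/15*a_s_3 + 3/5*a_s_4 + 1/15*a_s_5 + 2/15*a_s_6
  a_s_4 = 0*a_s_1 + 1/5*a_s_2 + 4/15*a_s_3 + 0*a_s_4 + 1/15*a_s_5 + 7/15*a_s_6
  a_s_5 = 0*a_s_1 + 1/3*a_s_2 + 2/15*a_s_3 + 1/3*a_s_4 + 0*a_s_5 + 1/5*a_s_6

Substituting a_s_1 = 1 and a_s_6 = 0, rearrange to (I - Q) a = r where r[i] = P(i -> s_1):
  [2/3, -1/15, -1/15, -1/5] . (a_s_2, a_s_3, a_s_4, a_s_5) = 2/15
  [-1/15, 13/15, -3/5, -1/15] . (a_s_2, a_s_3, a_s_4, a_s_5) = 0
  [-1/5, -4/15, 1, -1/15] . (a_s_2, a_s_3, a_s_4, a_s_5) = 0
  [-1/3, -2/15, -1/3, 1] . (a_s_2, a_s_3, a_s_4, a_s_5) = 0

Solving yields:
  a_s_2 = 563/2219
  a_s_3 = 190/2219
  a_s_4 = 363/4438
  a_s_5 = 547/4438

Starting state is s_4, so the absorption probability is a_s_4 = 363/4438.

Answer: 363/4438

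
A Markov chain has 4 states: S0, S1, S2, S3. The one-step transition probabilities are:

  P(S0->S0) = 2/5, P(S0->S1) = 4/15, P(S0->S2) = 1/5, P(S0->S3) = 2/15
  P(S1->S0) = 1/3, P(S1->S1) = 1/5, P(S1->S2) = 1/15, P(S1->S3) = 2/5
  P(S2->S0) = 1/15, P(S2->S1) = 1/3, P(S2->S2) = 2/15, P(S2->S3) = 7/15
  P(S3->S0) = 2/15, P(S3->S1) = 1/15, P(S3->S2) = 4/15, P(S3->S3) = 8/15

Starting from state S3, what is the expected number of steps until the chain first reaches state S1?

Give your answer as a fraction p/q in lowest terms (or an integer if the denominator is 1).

Answer: 465/74

Derivation:
Let h_i = expected steps to first reach S1 from state i.
Boundary: h_S1 = 0.
First-step equations for the other states:
  h_S0 = 1 + 2/5*h_S0 + 4/15*h_S1 + 1/5*h_S2 + 2/15*h_S3
  h_S2 = 1 + 1/15*h_S0 + 1/3*h_S1 + 2/15*h_S2 + 7/15*h_S3
  h_S3 = 1 + 2/15*h_S0 + 1/15*h_S1 + 4/15*h_S2 + 8/15*h_S3

Substituting h_S1 = 0 and rearranging gives the linear system (I - Q) h = 1:
  [3/5, -1/5, -2/15] . (h_S0, h_S2, h_S3) = 1
  [-1/15, 13/15, -7/15] . (h_S0, h_S2, h_S3) = 1
  [-2/15, -4/15, 7/15] . (h_S0, h_S2, h_S3) = 1

Solving yields:
  h_S0 = 695/148
  h_S2 = 725/148
  h_S3 = 465/74

Starting state is S3, so the expected hitting time is h_S3 = 465/74.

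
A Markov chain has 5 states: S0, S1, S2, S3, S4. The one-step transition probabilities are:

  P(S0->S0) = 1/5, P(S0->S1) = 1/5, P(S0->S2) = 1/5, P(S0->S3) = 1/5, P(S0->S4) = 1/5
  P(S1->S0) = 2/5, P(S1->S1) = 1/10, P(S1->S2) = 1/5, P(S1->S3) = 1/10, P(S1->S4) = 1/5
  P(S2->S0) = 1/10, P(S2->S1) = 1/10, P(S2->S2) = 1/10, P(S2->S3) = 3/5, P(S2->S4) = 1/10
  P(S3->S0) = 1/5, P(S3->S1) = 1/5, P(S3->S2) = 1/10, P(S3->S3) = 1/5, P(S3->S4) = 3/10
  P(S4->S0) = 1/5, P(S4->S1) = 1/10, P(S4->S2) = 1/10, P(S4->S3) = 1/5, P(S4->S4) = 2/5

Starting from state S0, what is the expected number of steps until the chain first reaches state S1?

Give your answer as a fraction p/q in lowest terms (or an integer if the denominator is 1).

Let h_i = expected steps to first reach S1 from state i.
Boundary: h_S1 = 0.
First-step equations for the other states:
  h_S0 = 1 + 1/5*h_S0 + 1/5*h_S1 + 1/5*h_S2 + 1/5*h_S3 + 1/5*h_S4
  h_S2 = 1 + 1/10*h_S0 + 1/10*h_S1 + 1/10*h_S2 + 3/5*h_S3 + 1/10*h_S4
  h_S3 = 1 + 1/5*h_S0 + 1/5*h_S1 + 1/10*h_S2 + 1/5*h_S3 + 3/10*h_S4
  h_S4 = 1 + 1/5*h_S0 + 1/10*h_S1 + 1/10*h_S2 + 1/5*h_S3 + 2/5*h_S4

Substituting h_S1 = 0 and rearranging gives the linear system (I - Q) h = 1:
  [4/5, -1/5, -1/5, -1/5] . (h_S0, h_S2, h_S3, h_S4) = 1
  [-1/10, 9/10, -3/5, -1/10] . (h_S0, h_S2, h_S3, h_S4) = 1
  [-1/5, -1/10, 4/5, -3/10] . (h_S0, h_S2, h_S3, h_S4) = 1
  [-1/5, -1/10, -1/5, 3/5] . (h_S0, h_S2, h_S3, h_S4) = 1

Solving yields:
  h_S0 = 906/145
  h_S2 = 196/29
  h_S3 = 909/145
  h_S4 = 202/29

Starting state is S0, so the expected hitting time is h_S0 = 906/145.

Answer: 906/145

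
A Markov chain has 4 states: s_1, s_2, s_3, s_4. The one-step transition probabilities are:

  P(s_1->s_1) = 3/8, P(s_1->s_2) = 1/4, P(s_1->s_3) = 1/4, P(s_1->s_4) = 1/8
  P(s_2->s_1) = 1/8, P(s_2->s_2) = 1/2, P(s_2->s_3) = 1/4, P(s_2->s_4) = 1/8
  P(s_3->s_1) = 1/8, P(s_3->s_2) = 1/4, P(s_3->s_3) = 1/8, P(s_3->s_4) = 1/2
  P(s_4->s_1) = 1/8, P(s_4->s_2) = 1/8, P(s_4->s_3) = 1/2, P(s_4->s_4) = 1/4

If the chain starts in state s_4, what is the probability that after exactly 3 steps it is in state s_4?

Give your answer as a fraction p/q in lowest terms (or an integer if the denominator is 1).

Computing P^3 by repeated multiplication:
P^1 =
  s_1: [3/8, 1/4, 1/4, 1/8]
  s_2: [1/8, 1/2, 1/4, 1/8]
  s_3: [1/8, 1/4, 1/8, 1/2]
  s_4: [1/8, 1/8, 1/2, 1/4]
P^2 =
  s_1: [7/32, 19/64, 1/4, 15/64]
  s_2: [5/32, 23/64, 1/4, 15/64]
  s_3: [5/32, 1/4, 23/64, 15/64]
  s_4: [5/32, 1/4, 1/4, 11/32]
P^3 =
  s_1: [23/128, 151/512, 71/256, 127/512]
  s_2: [21/128, 159/512, 71/256, 127/512]
  s_3: [21/128, 145/512, 135/512, 37/128]
  s_4: [21/128, 69/256, 39/128, 67/256]

(P^3)[s_4 -> s_4] = 67/256

Answer: 67/256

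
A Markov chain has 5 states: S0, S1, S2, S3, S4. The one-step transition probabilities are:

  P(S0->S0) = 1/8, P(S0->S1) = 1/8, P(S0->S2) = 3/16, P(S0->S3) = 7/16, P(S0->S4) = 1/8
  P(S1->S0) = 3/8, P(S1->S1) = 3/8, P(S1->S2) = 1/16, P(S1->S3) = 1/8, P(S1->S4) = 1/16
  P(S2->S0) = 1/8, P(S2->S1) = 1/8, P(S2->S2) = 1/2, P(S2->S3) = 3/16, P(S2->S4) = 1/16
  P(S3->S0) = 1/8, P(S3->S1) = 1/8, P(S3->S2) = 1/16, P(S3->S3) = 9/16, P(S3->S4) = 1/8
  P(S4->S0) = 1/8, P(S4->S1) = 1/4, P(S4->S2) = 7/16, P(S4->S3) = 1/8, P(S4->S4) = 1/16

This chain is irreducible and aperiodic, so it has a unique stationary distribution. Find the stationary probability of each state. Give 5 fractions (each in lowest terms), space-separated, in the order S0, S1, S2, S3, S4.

The stationary distribution satisfies pi = pi * P, i.e.:
  pi_S0 = 1/8*pi_S0 + 3/8*pi_S1 + 1/8*pi_S2 + 1/8*pi_S3 + 1/8*pi_S4
  pi_S1 = 1/8*pi_S0 + 3/8*pi_S1 + 1/8*pi_S2 + 1/8*pi_S3 + 1/4*pi_S4
  pi_S2 = 3/16*pi_S0 + 1/16*pi_S1 + 1/2*pi_S2 + 1/16*pi_S3 + 7/16*pi_S4
  pi_S3 = 7/16*pi_S0 + 1/8*pi_S1 + 3/16*pi_S2 + 9/16*pi_S3 + 1/8*pi_S4
  pi_S4 = 1/8*pi_S0 + 1/16*pi_S1 + 1/16*pi_S2 + 1/8*pi_S3 + 1/16*pi_S4
with normalization: pi_S0 + pi_S1 + pi_S2 + pi_S3 + pi_S4 = 1.

Using the first 4 balance equations plus normalization, the linear system A*pi = b is:
  [-7/8, 3/8, 1/8, 1/8, 1/8] . pi = 0
  [1/8, -5/8, 1/8, 1/8, 1/4] . pi = 0
  [3/16, 1/16, -1/2, 1/16, 7/16] . pi = 0
  [7/16, 1/8, 3/16, -7/16, 1/8] . pi = 0
  [1, 1, 1, 1, 1] . pi = 1

Solving yields:
  pi_S0 = 1315/7708
  pi_S1 = 703/3854
  pi_S2 = 817/3854
  pi_S3 = 2625/7708
  pi_S4 = 182/1927

Verification (pi * P):
  1315/7708*1/8 + 703/3854*3/8 + 817/3854*1/8 + 2625/7708*1/8 + 182/1927*1/8 = 1315/7708 = pi_S0  (ok)
  1315/7708*1/8 + 703/3854*3/8 + 817/3854*1/8 + 2625/7708*1/8 + 182/1927*1/4 = 703/3854 = pi_S1  (ok)
  1315/7708*3/16 + 703/3854*1/16 + 817/3854*1/2 + 2625/7708*1/16 + 182/1927*7/16 = 817/3854 = pi_S2  (ok)
  1315/7708*7/16 + 703/3854*1/8 + 817/3854*3/16 + 2625/7708*9/16 + 182/1927*1/8 = 2625/7708 = pi_S3  (ok)
  1315/7708*1/8 + 703/3854*1/16 + 817/3854*1/16 + 2625/7708*1/8 + 182/1927*1/16 = 182/1927 = pi_S4  (ok)

Answer: 1315/7708 703/3854 817/3854 2625/7708 182/1927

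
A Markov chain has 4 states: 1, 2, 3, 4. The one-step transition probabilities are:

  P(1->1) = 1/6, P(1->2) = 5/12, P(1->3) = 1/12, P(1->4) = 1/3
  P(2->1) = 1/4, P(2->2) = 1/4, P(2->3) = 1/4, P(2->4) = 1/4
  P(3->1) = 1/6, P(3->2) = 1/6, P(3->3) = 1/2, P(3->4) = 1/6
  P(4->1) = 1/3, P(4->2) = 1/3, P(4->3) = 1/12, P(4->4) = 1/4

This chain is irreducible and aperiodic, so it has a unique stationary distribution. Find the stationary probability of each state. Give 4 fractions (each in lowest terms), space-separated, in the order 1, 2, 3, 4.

Answer: 104/447 130/447 101/447 112/447

Derivation:
The stationary distribution satisfies pi = pi * P, i.e.:
  pi_1 = 1/6*pi_1 + 1/4*pi_2 + 1/6*pi_3 + 1/3*pi_4
  pi_2 = 5/12*pi_1 + 1/4*pi_2 + 1/6*pi_3 + 1/3*pi_4
  pi_3 = 1/12*pi_1 + 1/4*pi_2 + 1/2*pi_3 + 1/12*pi_4
  pi_4 = 1/3*pi_1 + 1/4*pi_2 + 1/6*pi_3 + 1/4*pi_4
with normalization: pi_1 + pi_2 + pi_3 + pi_4 = 1.

Using the first 3 balance equations plus normalization, the linear system A*pi = b is:
  [-5/6, 1/4, 1/6, 1/3] . pi = 0
  [5/12, -3/4, 1/6, 1/3] . pi = 0
  [1/12, 1/4, -1/2, 1/12] . pi = 0
  [1, 1, 1, 1] . pi = 1

Solving yields:
  pi_1 = 104/447
  pi_2 = 130/447
  pi_3 = 101/447
  pi_4 = 112/447

Verification (pi * P):
  104/447*1/6 + 130/447*1/4 + 101/447*1/6 + 112/447*1/3 = 104/447 = pi_1  (ok)
  104/447*5/12 + 130/447*1/4 + 101/447*1/6 + 112/447*1/3 = 130/447 = pi_2  (ok)
  104/447*1/12 + 130/447*1/4 + 101/447*1/2 + 112/447*1/12 = 101/447 = pi_3  (ok)
  104/447*1/3 + 130/447*1/4 + 101/447*1/6 + 112/447*1/4 = 112/447 = pi_4  (ok)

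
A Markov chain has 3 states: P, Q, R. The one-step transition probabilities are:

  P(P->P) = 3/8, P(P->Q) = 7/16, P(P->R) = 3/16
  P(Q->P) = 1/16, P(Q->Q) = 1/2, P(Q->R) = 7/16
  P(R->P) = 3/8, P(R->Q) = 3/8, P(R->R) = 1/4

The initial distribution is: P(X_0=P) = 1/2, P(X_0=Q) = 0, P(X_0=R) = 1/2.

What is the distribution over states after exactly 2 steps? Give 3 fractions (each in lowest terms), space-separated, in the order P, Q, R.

Propagating the distribution step by step (d_{t+1} = d_t * P):
d_0 = (P=1/2, Q=0, R=1/2)
  d_1[P] = 1/2*3/8 + 0*1/16 + 1/2*3/8 = 3/8
  d_1[Q] = 1/2*7/16 + 0*1/2 + 1/2*3/8 = 13/32
  d_1[R] = 1/2*3/16 + 0*7/16 + 1/2*1/4 = 7/32
d_1 = (P=3/8, Q=13/32, R=7/32)
  d_2[P] = 3/8*3/8 + 13/32*1/16 + 7/32*3/8 = 127/512
  d_2[Q] = 3/8*7/16 + 13/32*1/2 + 7/32*3/8 = 115/256
  d_2[R] = 3/8*3/16 + 13/32*7/16 + 7/32*1/4 = 155/512
d_2 = (P=127/512, Q=115/256, R=155/512)

Answer: 127/512 115/256 155/512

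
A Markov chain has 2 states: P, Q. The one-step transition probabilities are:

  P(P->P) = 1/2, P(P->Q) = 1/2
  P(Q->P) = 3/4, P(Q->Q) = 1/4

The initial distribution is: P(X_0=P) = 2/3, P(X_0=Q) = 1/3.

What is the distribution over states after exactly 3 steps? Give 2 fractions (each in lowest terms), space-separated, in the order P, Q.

Propagating the distribution step by step (d_{t+1} = d_t * P):
d_0 = (P=2/3, Q=1/3)
  d_1[P] = 2/3*1/2 + 1/3*3/4 = 7/12
  d_1[Q] = 2/3*1/2 + 1/3*1/4 = 5/12
d_1 = (P=7/12, Q=5/12)
  d_2[P] = 7/12*1/2 + 5/12*3/4 = 29/48
  d_2[Q] = 7/12*1/2 + 5/12*1/4 = 19/48
d_2 = (P=29/48, Q=19/48)
  d_3[P] = 29/48*1/2 + 19/48*3/4 = 115/192
  d_3[Q] = 29/48*1/2 + 19/48*1/4 = 77/192
d_3 = (P=115/192, Q=77/192)

Answer: 115/192 77/192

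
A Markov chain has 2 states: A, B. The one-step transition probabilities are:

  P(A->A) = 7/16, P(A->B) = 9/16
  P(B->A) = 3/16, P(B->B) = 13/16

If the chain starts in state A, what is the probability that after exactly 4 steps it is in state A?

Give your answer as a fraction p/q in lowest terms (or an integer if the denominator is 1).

Answer: 259/1024

Derivation:
Computing P^4 by repeated multiplication:
P^1 =
  A: [7/16, 9/16]
  B: [3/16, 13/16]
P^2 =
  A: [19/64, 45/64]
  B: [15/64, 49/64]
P^3 =
  A: [67/256, 189/256]
  B: [63/256, 193/256]
P^4 =
  A: [259/1024, 765/1024]
  B: [255/1024, 769/1024]

(P^4)[A -> A] = 259/1024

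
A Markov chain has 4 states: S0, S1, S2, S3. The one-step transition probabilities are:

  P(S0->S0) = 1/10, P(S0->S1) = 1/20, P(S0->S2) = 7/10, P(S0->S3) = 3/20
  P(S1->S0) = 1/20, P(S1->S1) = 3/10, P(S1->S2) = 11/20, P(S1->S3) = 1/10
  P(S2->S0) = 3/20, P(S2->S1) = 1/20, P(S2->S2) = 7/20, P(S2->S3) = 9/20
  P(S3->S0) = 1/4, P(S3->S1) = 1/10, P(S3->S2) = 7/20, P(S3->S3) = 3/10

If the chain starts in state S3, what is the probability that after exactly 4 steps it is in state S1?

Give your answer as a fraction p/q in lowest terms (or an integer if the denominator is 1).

Computing P^4 by repeated multiplication:
P^1 =
  S0: [1/10, 1/20, 7/10, 3/20]
  S1: [1/20, 3/10, 11/20, 1/10]
  S2: [3/20, 1/20, 7/20, 9/20]
  S3: [1/4, 1/10, 7/20, 3/10]
P^2 =
  S0: [31/200, 7/100, 79/200, 19/50]
  S1: [51/400, 13/100, 171/400, 63/200]
  S2: [73/400, 17/200, 33/80, 8/25]
  S3: [63/400, 9/100, 183/400, 59/200]
P^3 =
  S0: [693/4000, 173/2000, 1673/4000, 161/500]
  S1: [1297/8000, 393/4000, 673/1600, 319/1000]
  S2: [263/1600, 349/4000, 3447/8000, 127/400]
  S3: [1301/8000, 349/4000, 677/1600, 327/1000]
P^4 =
  S0: [13191/80000, 3509/40000, 6847/16000, 6389/20000]
  S1: [5247/32000, 7241/80000, 68223/160000, 2553/8000]
  S2: [26369/160000, 1403/16000, 67997/160000, 12901/40000]
  S3: [5307/32000, 7053/80000, 67899/160000, 2573/8000]

(P^4)[S3 -> S1] = 7053/80000

Answer: 7053/80000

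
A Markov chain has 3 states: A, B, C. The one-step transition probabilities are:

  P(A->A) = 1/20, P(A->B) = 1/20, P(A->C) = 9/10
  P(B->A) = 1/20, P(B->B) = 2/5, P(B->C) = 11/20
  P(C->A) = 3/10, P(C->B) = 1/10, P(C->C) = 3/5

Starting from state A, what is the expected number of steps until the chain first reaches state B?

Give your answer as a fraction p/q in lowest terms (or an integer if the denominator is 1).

Answer: 130/11

Derivation:
Let h_i = expected steps to first reach B from state i.
Boundary: h_B = 0.
First-step equations for the other states:
  h_A = 1 + 1/20*h_A + 1/20*h_B + 9/10*h_C
  h_C = 1 + 3/10*h_A + 1/10*h_B + 3/5*h_C

Substituting h_B = 0 and rearranging gives the linear system (I - Q) h = 1:
  [19/20, -9/10] . (h_A, h_C) = 1
  [-3/10, 2/5] . (h_A, h_C) = 1

Solving yields:
  h_A = 130/11
  h_C = 125/11

Starting state is A, so the expected hitting time is h_A = 130/11.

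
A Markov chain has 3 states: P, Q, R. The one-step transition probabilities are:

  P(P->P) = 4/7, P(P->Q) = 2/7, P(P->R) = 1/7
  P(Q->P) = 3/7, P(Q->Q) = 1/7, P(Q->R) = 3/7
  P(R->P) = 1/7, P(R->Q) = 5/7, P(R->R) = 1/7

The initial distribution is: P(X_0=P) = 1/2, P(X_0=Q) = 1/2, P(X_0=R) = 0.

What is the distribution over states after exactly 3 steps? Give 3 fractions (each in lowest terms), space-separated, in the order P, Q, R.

Propagating the distribution step by step (d_{t+1} = d_t * P):
d_0 = (P=1/2, Q=1/2, R=0)
  d_1[P] = 1/2*4/7 + 1/2*3/7 + 0*1/7 = 1/2
  d_1[Q] = 1/2*2/7 + 1/2*1/7 + 0*5/7 = 3/14
  d_1[R] = 1/2*1/7 + 1/2*3/7 + 0*1/7 = 2/7
d_1 = (P=1/2, Q=3/14, R=2/7)
  d_2[P] = 1/2*4/7 + 3/14*3/7 + 2/7*1/7 = 41/98
  d_2[Q] = 1/2*2/7 + 3/14*1/7 + 2/7*5/7 = 37/98
  d_2[R] = 1/2*1/7 + 3/14*3/7 + 2/7*1/7 = 10/49
d_2 = (P=41/98, Q=37/98, R=10/49)
  d_3[P] = 41/98*4/7 + 37/98*3/7 + 10/49*1/7 = 295/686
  d_3[Q] = 41/98*2/7 + 37/98*1/7 + 10/49*5/7 = 219/686
  d_3[R] = 41/98*1/7 + 37/98*3/7 + 10/49*1/7 = 86/343
d_3 = (P=295/686, Q=219/686, R=86/343)

Answer: 295/686 219/686 86/343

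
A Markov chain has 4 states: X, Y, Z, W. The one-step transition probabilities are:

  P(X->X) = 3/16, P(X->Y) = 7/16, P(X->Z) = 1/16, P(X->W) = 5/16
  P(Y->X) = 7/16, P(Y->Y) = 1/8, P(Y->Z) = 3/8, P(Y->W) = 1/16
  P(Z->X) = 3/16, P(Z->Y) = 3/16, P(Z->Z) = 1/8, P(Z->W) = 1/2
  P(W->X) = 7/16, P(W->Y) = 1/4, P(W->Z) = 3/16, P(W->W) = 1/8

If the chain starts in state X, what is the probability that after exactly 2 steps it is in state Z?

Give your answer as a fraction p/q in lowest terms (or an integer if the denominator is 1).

Answer: 31/128

Derivation:
Computing P^2 by repeated multiplication:
P^1 =
  X: [3/16, 7/16, 1/16, 5/16]
  Y: [7/16, 1/8, 3/8, 1/16]
  Z: [3/16, 3/16, 1/8, 1/2]
  W: [7/16, 1/4, 3/16, 1/8]
P^2 =
  X: [3/8, 29/128, 31/128, 5/32]
  Y: [15/64, 75/256, 17/128, 87/256]
  Z: [23/64, 65/256, 49/256, 25/128]
  W: [9/32, 37/128, 43/256, 67/256]

(P^2)[X -> Z] = 31/128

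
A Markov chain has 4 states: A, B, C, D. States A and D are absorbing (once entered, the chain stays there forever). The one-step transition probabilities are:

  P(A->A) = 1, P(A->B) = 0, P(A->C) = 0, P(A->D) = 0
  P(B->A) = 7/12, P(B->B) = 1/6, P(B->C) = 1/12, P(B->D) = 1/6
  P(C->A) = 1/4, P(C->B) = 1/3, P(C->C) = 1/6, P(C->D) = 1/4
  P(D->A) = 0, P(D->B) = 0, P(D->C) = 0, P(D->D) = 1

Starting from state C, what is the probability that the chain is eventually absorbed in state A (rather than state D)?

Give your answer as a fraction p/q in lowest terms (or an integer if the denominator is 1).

Let a_i = P(absorbed in A | start in state i).
Boundary conditions: a_A = 1, a_D = 0.
For each transient state i, a_i = sum_j P(i->j) * a_j:
  a_B = 7/12*a_A + 1/6*a_B + 1/12*a_C + 1/6*a_D
  a_C = 1/4*a_A + 1/3*a_B + 1/6*a_C + 1/4*a_D

Substituting a_A = 1 and a_D = 0, rearrange to (I - Q) a = r where r[i] = P(i -> A):
  [5/6, -1/12] . (a_B, a_C) = 7/12
  [-1/3, 5/6] . (a_B, a_C) = 1/4

Solving yields:
  a_B = 73/96
  a_C = 29/48

Starting state is C, so the absorption probability is a_C = 29/48.

Answer: 29/48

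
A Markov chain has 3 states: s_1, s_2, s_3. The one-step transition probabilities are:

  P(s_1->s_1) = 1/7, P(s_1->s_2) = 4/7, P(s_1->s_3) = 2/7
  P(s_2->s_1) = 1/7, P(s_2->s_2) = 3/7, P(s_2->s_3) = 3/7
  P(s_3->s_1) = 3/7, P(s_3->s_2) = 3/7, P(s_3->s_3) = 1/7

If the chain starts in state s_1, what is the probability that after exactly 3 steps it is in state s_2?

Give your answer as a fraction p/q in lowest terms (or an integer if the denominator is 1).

Computing P^3 by repeated multiplication:
P^1 =
  s_1: [1/7, 4/7, 2/7]
  s_2: [1/7, 3/7, 3/7]
  s_3: [3/7, 3/7, 1/7]
P^2 =
  s_1: [11/49, 22/49, 16/49]
  s_2: [13/49, 22/49, 2/7]
  s_3: [9/49, 24/49, 16/49]
P^3 =
  s_1: [81/343, 158/343, 104/343]
  s_2: [11/49, 160/343, 106/343]
  s_3: [81/343, 156/343, 106/343]

(P^3)[s_1 -> s_2] = 158/343

Answer: 158/343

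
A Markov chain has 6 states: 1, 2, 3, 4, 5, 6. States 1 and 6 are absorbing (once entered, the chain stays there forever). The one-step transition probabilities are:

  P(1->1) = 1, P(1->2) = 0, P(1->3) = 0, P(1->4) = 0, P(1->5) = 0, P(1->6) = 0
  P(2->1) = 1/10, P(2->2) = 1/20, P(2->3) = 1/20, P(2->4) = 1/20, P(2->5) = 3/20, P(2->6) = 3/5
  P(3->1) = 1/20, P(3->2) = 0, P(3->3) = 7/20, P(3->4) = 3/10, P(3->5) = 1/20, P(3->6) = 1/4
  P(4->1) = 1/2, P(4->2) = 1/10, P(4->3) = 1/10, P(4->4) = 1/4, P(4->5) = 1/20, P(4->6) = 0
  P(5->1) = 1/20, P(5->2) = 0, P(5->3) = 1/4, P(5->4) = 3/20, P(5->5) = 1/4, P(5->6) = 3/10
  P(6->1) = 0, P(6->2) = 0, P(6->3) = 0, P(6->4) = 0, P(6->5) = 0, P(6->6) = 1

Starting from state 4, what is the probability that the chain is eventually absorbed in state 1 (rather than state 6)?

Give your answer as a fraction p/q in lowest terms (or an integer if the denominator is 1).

Answer: 1518/1933

Derivation:
Let a_i = P(absorbed in 1 | start in state i).
Boundary conditions: a_1 = 1, a_6 = 0.
For each transient state i, a_i = sum_j P(i->j) * a_j:
  a_2 = 1/10*a_1 + 1/20*a_2 + 1/20*a_3 + 1/20*a_4 + 3/20*a_5 + 3/5*a_6
  a_3 = 1/20*a_1 + 0*a_2 + 7/20*a_3 + 3/10*a_4 + 1/20*a_5 + 1/4*a_6
  a_4 = 1/2*a_1 + 1/10*a_2 + 1/10*a_3 + 1/4*a_4 + 1/20*a_5 + 0*a_6
  a_5 = 1/20*a_1 + 0*a_2 + 1/4*a_3 + 3/20*a_4 + 1/4*a_5 + 3/10*a_6

Substituting a_1 = 1 and a_6 = 0, rearrange to (I - Q) a = r where r[i] = P(i -> 1):
  [19/20, -1/20, -1/20, -3/20] . (a_2, a_3, a_4, a_5) = 1/10
  [0, 13/20, -3/10, -1/20] . (a_2, a_3, a_4, a_5) = 1/20
  [-1/10, -1/10, 3/4, -1/20] . (a_2, a_3, a_4, a_5) = 1/2
  [0, -1/4, -3/20, 3/4] . (a_2, a_3, a_4, a_5) = 1/20

Solving yields:
  a_2 = 447/1933
  a_3 = 4529/9665
  a_4 = 1518/1933
  a_5 = 3672/9665

Starting state is 4, so the absorption probability is a_4 = 1518/1933.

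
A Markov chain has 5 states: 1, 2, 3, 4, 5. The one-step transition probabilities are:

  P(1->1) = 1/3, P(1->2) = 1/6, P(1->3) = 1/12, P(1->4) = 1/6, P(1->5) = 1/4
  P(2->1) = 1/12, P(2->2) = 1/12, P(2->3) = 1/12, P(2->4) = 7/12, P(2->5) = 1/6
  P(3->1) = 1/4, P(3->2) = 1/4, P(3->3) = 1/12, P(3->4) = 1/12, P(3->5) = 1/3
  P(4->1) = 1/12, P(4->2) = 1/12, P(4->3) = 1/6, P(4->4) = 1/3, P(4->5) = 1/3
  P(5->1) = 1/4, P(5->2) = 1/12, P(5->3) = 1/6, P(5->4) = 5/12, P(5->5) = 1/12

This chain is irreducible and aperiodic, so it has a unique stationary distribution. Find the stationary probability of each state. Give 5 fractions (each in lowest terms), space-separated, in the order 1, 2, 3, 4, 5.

Answer: 133/690 167/1380 179/1380 22/69 82/345

Derivation:
The stationary distribution satisfies pi = pi * P, i.e.:
  pi_1 = 1/3*pi_1 + 1/12*pi_2 + 1/4*pi_3 + 1/12*pi_4 + 1/4*pi_5
  pi_2 = 1/6*pi_1 + 1/12*pi_2 + 1/4*pi_3 + 1/12*pi_4 + 1/12*pi_5
  pi_3 = 1/12*pi_1 + 1/12*pi_2 + 1/12*pi_3 + 1/6*pi_4 + 1/6*pi_5
  pi_4 = 1/6*pi_1 + 7/12*pi_2 + 1/12*pi_3 + 1/3*pi_4 + 5/12*pi_5
  pi_5 = 1/4*pi_1 + 1/6*pi_2 + 1/3*pi_3 + 1/3*pi_4 + 1/12*pi_5
with normalization: pi_1 + pi_2 + pi_3 + pi_4 + pi_5 = 1.

Using the first 4 balance equations plus normalization, the linear system A*pi = b is:
  [-2/3, 1/12, 1/4, 1/12, 1/4] . pi = 0
  [1/6, -11/12, 1/4, 1/12, 1/12] . pi = 0
  [1/12, 1/12, -11/12, 1/6, 1/6] . pi = 0
  [1/6, 7/12, 1/12, -2/3, 5/12] . pi = 0
  [1, 1, 1, 1, 1] . pi = 1

Solving yields:
  pi_1 = 133/690
  pi_2 = 167/1380
  pi_3 = 179/1380
  pi_4 = 22/69
  pi_5 = 82/345

Verification (pi * P):
  133/690*1/3 + 167/1380*1/12 + 179/1380*1/4 + 22/69*1/12 + 82/345*1/4 = 133/690 = pi_1  (ok)
  133/690*1/6 + 167/1380*1/12 + 179/1380*1/4 + 22/69*1/12 + 82/345*1/12 = 167/1380 = pi_2  (ok)
  133/690*1/12 + 167/1380*1/12 + 179/1380*1/12 + 22/69*1/6 + 82/345*1/6 = 179/1380 = pi_3  (ok)
  133/690*1/6 + 167/1380*7/12 + 179/1380*1/12 + 22/69*1/3 + 82/345*5/12 = 22/69 = pi_4  (ok)
  133/690*1/4 + 167/1380*1/6 + 179/1380*1/3 + 22/69*1/3 + 82/345*1/12 = 82/345 = pi_5  (ok)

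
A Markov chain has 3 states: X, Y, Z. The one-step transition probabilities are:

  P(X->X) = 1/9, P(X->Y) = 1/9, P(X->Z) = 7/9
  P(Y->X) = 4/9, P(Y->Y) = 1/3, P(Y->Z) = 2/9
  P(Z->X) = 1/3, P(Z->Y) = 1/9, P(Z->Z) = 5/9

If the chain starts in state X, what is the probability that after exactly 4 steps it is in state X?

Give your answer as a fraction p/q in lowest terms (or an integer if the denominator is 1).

Computing P^4 by repeated multiplication:
P^1 =
  X: [1/9, 1/9, 7/9]
  Y: [4/9, 1/3, 2/9]
  Z: [1/3, 1/9, 5/9]
P^2 =
  X: [26/81, 11/81, 44/81]
  Y: [22/81, 5/27, 44/81]
  Z: [22/81, 11/81, 16/27]
P^3 =
  X: [202/729, 103/729, 424/729]
  Y: [214/729, 37/243, 404/729]
  Z: [70/243, 103/729, 416/729]
P^4 =
  X: [1886/6561, 935/6561, 3740/6561]
  Y: [1870/6561, 317/2187, 3740/6561]
  Z: [1870/6561, 935/6561, 1252/2187]

(P^4)[X -> X] = 1886/6561

Answer: 1886/6561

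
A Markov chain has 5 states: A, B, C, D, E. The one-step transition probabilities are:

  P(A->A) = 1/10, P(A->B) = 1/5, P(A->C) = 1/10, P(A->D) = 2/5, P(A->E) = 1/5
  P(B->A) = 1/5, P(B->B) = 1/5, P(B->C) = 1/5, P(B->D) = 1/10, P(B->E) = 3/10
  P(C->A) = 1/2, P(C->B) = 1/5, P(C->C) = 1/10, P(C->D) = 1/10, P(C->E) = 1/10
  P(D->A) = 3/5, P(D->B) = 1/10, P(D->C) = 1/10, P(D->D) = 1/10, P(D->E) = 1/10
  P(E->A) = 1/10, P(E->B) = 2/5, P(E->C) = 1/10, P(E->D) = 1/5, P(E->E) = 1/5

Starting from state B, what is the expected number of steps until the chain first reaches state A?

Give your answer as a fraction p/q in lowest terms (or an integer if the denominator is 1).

Answer: 3025/822

Derivation:
Let h_i = expected steps to first reach A from state i.
Boundary: h_A = 0.
First-step equations for the other states:
  h_B = 1 + 1/5*h_A + 1/5*h_B + 1/5*h_C + 1/10*h_D + 3/10*h_E
  h_C = 1 + 1/2*h_A + 1/5*h_B + 1/10*h_C + 1/10*h_D + 1/10*h_E
  h_D = 1 + 3/5*h_A + 1/10*h_B + 1/10*h_C + 1/10*h_D + 1/10*h_E
  h_E = 1 + 1/10*h_A + 2/5*h_B + 1/10*h_C + 1/5*h_D + 1/5*h_E

Substituting h_A = 0 and rearranging gives the linear system (I - Q) h = 1:
  [4/5, -1/5, -1/10, -3/10] . (h_B, h_C, h_D, h_E) = 1
  [-1/5, 9/10, -1/10, -1/10] . (h_B, h_C, h_D, h_E) = 1
  [-1/10, -1/10, 9/10, -1/10] . (h_B, h_C, h_D, h_E) = 1
  [-2/5, -1/10, -1/5, 4/5] . (h_B, h_C, h_D, h_E) = 1

Solving yields:
  h_B = 3025/822
  h_C = 2155/822
  h_D = 1235/548
  h_E = 6545/1644

Starting state is B, so the expected hitting time is h_B = 3025/822.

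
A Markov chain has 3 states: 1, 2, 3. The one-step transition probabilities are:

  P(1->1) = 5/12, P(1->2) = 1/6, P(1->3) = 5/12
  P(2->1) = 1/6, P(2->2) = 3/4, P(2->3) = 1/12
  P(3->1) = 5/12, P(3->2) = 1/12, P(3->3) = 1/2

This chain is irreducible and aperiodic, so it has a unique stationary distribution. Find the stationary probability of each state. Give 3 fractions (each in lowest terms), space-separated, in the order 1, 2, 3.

Answer: 1/3 1/3 1/3

Derivation:
The stationary distribution satisfies pi = pi * P, i.e.:
  pi_1 = 5/12*pi_1 + 1/6*pi_2 + 5/12*pi_3
  pi_2 = 1/6*pi_1 + 3/4*pi_2 + 1/12*pi_3
  pi_3 = 5/12*pi_1 + 1/12*pi_2 + 1/2*pi_3
with normalization: pi_1 + pi_2 + pi_3 = 1.

Using the first 2 balance equations plus normalization, the linear system A*pi = b is:
  [-7/12, 1/6, 5/12] . pi = 0
  [1/6, -1/4, 1/12] . pi = 0
  [1, 1, 1] . pi = 1

Solving yields:
  pi_1 = 1/3
  pi_2 = 1/3
  pi_3 = 1/3

Verification (pi * P):
  1/3*5/12 + 1/3*1/6 + 1/3*5/12 = 1/3 = pi_1  (ok)
  1/3*1/6 + 1/3*3/4 + 1/3*1/12 = 1/3 = pi_2  (ok)
  1/3*5/12 + 1/3*1/12 + 1/3*1/2 = 1/3 = pi_3  (ok)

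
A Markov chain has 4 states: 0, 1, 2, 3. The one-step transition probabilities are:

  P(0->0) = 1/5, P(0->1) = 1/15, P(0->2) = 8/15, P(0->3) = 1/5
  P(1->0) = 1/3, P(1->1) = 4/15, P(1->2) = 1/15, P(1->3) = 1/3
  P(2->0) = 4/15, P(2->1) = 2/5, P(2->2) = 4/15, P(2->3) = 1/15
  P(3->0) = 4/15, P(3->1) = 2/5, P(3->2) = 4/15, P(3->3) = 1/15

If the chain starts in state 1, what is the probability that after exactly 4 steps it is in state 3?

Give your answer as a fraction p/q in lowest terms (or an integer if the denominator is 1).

Computing P^4 by repeated multiplication:
P^1 =
  0: [1/5, 1/15, 8/15, 1/5]
  1: [1/3, 4/15, 1/15, 1/3]
  2: [4/15, 2/5, 4/15, 1/15]
  3: [4/15, 2/5, 4/15, 1/15]
P^2 =
  0: [58/225, 73/225, 23/75, 1/9]
  1: [59/225, 19/75, 68/225, 41/225]
  2: [62/225, 58/225, 58/225, 47/225]
  3: [62/225, 58/225, 58/225, 47/225]
P^3 =
  0: [61/225, 914/3375, 913/3375, 211/1125]
  1: [898/3375, 941/3375, 193/675, 571/3375]
  2: [896/3375, 308/1125, 974/3375, 581/3375]
  3: [896/3375, 308/1125, 974/3375, 581/3375]
P^4 =
  0: [13499/50625, 13847/50625, 178/625, 8861/50625]
  1: [13543/50625, 514/1875, 14269/50625, 1787/10125]
  2: [13528/50625, 13922/50625, 14312/50625, 8863/50625]
  3: [13528/50625, 13922/50625, 14312/50625, 8863/50625]

(P^4)[1 -> 3] = 1787/10125

Answer: 1787/10125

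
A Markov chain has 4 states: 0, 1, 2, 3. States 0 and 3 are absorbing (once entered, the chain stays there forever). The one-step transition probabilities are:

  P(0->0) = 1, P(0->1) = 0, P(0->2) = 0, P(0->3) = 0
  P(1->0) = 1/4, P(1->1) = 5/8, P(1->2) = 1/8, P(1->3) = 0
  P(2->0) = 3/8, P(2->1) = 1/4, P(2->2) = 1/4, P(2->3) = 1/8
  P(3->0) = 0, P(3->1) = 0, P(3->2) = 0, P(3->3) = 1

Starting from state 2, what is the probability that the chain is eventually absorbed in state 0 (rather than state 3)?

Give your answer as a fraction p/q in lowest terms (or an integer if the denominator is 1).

Answer: 13/16

Derivation:
Let a_i = P(absorbed in 0 | start in state i).
Boundary conditions: a_0 = 1, a_3 = 0.
For each transient state i, a_i = sum_j P(i->j) * a_j:
  a_1 = 1/4*a_0 + 5/8*a_1 + 1/8*a_2 + 0*a_3
  a_2 = 3/8*a_0 + 1/4*a_1 + 1/4*a_2 + 1/8*a_3

Substituting a_0 = 1 and a_3 = 0, rearrange to (I - Q) a = r where r[i] = P(i -> 0):
  [3/8, -1/8] . (a_1, a_2) = 1/4
  [-1/4, 3/4] . (a_1, a_2) = 3/8

Solving yields:
  a_1 = 15/16
  a_2 = 13/16

Starting state is 2, so the absorption probability is a_2 = 13/16.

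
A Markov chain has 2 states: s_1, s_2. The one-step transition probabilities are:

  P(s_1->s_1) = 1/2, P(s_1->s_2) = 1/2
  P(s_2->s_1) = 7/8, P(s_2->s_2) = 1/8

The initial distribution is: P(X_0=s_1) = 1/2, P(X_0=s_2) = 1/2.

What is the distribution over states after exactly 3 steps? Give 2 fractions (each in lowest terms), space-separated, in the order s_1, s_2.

Answer: 659/1024 365/1024

Derivation:
Propagating the distribution step by step (d_{t+1} = d_t * P):
d_0 = (s_1=1/2, s_2=1/2)
  d_1[s_1] = 1/2*1/2 + 1/2*7/8 = 11/16
  d_1[s_2] = 1/2*1/2 + 1/2*1/8 = 5/16
d_1 = (s_1=11/16, s_2=5/16)
  d_2[s_1] = 11/16*1/2 + 5/16*7/8 = 79/128
  d_2[s_2] = 11/16*1/2 + 5/16*1/8 = 49/128
d_2 = (s_1=79/128, s_2=49/128)
  d_3[s_1] = 79/128*1/2 + 49/128*7/8 = 659/1024
  d_3[s_2] = 79/128*1/2 + 49/128*1/8 = 365/1024
d_3 = (s_1=659/1024, s_2=365/1024)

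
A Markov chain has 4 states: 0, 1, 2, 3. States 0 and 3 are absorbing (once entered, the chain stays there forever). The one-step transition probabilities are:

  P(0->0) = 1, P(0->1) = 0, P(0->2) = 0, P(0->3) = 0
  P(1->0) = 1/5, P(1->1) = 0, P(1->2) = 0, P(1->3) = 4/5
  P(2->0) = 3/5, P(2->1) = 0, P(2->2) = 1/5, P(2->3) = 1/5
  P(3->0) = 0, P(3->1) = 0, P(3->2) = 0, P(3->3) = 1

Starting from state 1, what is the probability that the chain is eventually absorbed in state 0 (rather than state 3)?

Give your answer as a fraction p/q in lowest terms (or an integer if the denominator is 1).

Let a_i = P(absorbed in 0 | start in state i).
Boundary conditions: a_0 = 1, a_3 = 0.
For each transient state i, a_i = sum_j P(i->j) * a_j:
  a_1 = 1/5*a_0 + 0*a_1 + 0*a_2 + 4/5*a_3
  a_2 = 3/5*a_0 + 0*a_1 + 1/5*a_2 + 1/5*a_3

Substituting a_0 = 1 and a_3 = 0, rearrange to (I - Q) a = r where r[i] = P(i -> 0):
  [1, 0] . (a_1, a_2) = 1/5
  [0, 4/5] . (a_1, a_2) = 3/5

Solving yields:
  a_1 = 1/5
  a_2 = 3/4

Starting state is 1, so the absorption probability is a_1 = 1/5.

Answer: 1/5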